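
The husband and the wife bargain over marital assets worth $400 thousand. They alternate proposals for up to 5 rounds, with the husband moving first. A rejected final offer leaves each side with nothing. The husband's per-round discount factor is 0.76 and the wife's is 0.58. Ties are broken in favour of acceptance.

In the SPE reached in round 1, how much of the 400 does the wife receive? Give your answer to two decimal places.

Solve by backward induction from round 5.
Round 5 (the husband proposes): the wife will accept anything ≥ 0, so the husband offers 0 and keeps 400.
Round 4 (the wife proposes): the husband can get 400 next round, worth 0.76 × 400 = 304 now; the wife offers that and keeps 96.
Round 3 (the husband proposes): the wife can get 96 next round, worth 0.58 × 96 = 55.68 now, so the husband offers 55.68, keeping 344.32.
Round 2 (the wife proposes): the husband can get 344.32 next round, worth 0.76 × 344.32 = 261.6832 now. The wife offers 261.6832 and keeps 400 − 261.6832 = 138.3168.
Round 1 (the husband proposes): the wife can get 138.3168 next round, worth 0.58 × 138.3168 = 80.223744 now; the husband offers that and keeps 319.776256.

80.22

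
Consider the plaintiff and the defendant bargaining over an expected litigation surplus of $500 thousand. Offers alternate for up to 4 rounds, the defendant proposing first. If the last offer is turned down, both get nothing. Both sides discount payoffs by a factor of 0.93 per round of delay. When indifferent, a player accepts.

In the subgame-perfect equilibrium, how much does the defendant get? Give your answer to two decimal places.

Round 4 (the plaintiff proposes): the defendant will accept anything ≥ 0, so the plaintiff offers 0 and keeps 500.
Round 3 (the defendant proposes): the plaintiff can get 500 next round, worth 0.93 × 500 = 465 now; the defendant offers that and keeps 35.
Round 2 (the plaintiff proposes): the defendant can get 35 next round, worth 0.93 × 35 = 32.55 now; the plaintiff offers that and keeps 467.45.
Round 1 (the defendant proposes): the plaintiff can get 467.45 next round, worth 0.93 × 467.45 = 434.7285 now; the defendant offers that and keeps 65.2715.

65.27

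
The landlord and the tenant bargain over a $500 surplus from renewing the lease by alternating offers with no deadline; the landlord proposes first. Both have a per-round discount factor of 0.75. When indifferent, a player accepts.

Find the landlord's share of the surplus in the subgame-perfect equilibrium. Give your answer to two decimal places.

285.71

When the landlord proposes, the tenant accepts any offer worth at least 0.75 times what the tenant would get by proposing next round; and vice versa.
This gives x = 500 − 0.75y and y = 500 − 0.75x, where x and y are each side's share when it proposes.
Hence (1 − 0.75·0.75)x = 500(1 − 0.75), i.e. 0.4375·x = 125.
x ≈ 285.7143; the tenant's share is 500 − x ≈ 214.2857.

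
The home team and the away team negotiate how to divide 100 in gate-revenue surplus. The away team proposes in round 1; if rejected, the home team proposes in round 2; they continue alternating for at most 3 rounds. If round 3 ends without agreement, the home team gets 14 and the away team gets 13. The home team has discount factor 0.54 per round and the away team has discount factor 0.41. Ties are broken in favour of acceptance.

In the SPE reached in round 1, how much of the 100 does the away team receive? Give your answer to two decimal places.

Work backward from the last round.
Round 3 (the away team proposes): the home team gets 14 if talks fail, so the away team offers 14 and keeps 86.
Round 2 (the home team proposes): the away team can get 86 next round, worth 0.41 × 86 = 35.26 now; the home team offers that and keeps 64.74.
Round 1 (the away team proposes): the home team can get 64.74 next round, worth 0.54 × 64.74 = 34.9596 now; the away team offers that and keeps 65.0404.

65.04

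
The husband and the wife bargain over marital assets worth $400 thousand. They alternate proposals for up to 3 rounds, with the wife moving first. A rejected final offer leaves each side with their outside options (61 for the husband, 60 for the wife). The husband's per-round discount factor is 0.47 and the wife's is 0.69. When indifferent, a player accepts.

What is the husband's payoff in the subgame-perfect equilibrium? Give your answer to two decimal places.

Round 3 (the wife proposes): the husband gets 61 if talks fail, so the wife offers 61 and keeps 339.
Round 2 (the husband proposes): the wife can get 339 next round, worth 0.69 × 339 = 233.91 now. The husband offers 233.91 and keeps 400 − 233.91 = 166.09.
Round 1 (the wife proposes): the husband can get 166.09 next round, worth 0.47 × 166.09 = 78.0623 now; the wife offers that and keeps 321.9377.

78.06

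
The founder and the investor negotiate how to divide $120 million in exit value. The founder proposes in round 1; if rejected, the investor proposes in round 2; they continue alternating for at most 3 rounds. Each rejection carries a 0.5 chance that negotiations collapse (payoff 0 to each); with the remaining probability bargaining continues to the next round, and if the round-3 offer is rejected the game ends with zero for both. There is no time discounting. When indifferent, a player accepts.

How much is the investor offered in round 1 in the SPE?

Round 3 (the founder proposes): rejection yields 0 for the investor; the founder offers 0 and keeps 120.
Round 2 (the investor proposes): rejecting gives the founder an expected 0.5 × 120 = 60. The investor offers 60 and keeps 120 − 60 = 60.
Round 1 (the founder proposes): rejecting gives the investor an expected 0.5 × 60 = 30. The founder offers 30 and keeps 120 − 30 = 90.

30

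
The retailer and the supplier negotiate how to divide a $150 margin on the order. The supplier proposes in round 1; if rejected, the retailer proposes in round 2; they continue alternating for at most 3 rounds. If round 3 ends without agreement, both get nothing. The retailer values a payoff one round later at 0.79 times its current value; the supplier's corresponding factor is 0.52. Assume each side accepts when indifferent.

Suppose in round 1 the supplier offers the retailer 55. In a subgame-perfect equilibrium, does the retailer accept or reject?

Round 3 (the supplier proposes): the retailer will accept anything ≥ 0, so the supplier offers 0 and keeps 150.
Round 2 (the retailer proposes): the supplier can get 150 next round, worth 0.52 × 150 = 78 now; the retailer offers that and keeps 72.
So by rejecting in round 1, the retailer gets 72 next round, worth 0.79 × 72 = 56.88 now.
Offer 55 < 56.88, so the retailer rejects.

Reject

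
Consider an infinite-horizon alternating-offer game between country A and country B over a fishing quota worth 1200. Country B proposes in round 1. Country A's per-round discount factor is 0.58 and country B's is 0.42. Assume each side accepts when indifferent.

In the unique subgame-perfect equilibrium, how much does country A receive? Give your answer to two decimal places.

Let x be country B's share when country B proposes and y be country A's share when country A proposes.
Country A accepts iff offered ≥ 0.58·y, so x = 1200 − 0.58y. Symmetrically y = 1200 − 0.42x.
Substituting: x = 1200 − 0.58(1200 − 0.42x), giving x(1 − 0.42·0.58) = 1200(1 − 0.58).
So x = 1200 × 0.42 / 0.7564 ≈ 666.3141, and country A receives 1200 − x ≈ 533.6859.

533.69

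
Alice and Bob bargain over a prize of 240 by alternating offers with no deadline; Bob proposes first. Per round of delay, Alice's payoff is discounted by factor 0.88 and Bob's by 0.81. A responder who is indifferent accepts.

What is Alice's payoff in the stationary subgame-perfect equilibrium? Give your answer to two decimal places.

139.72

In a stationary SPE each proposer offers the other exactly their discounted continuation value.
If Bob keeps x when proposing and Alice keeps y when proposing, then x = 240 − 0.88y and y = 240 − 0.81x.
Solving: x = 240(1 − 0.88) / (1 − 0.81·0.88) = 28.8 / 0.2872 ≈ 100.2786.
Alice gets 240 − 100.2786 ≈ 139.7214.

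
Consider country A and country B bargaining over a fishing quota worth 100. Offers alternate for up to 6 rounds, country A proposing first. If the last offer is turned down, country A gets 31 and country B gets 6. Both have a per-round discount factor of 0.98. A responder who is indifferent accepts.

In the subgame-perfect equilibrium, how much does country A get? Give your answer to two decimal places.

33.79

Round 6 (country B proposes): country A gets 31 if talks fail, so country B offers 31 and keeps 69.
Round 5 (country A proposes): country B can get 69 next round, worth 0.98 × 69 = 67.62 now, so country A offers 67.62, keeping 32.38.
Round 4 (country B proposes): country A can get 32.38 next round, worth 0.98 × 32.38 = 31.7324 now, so country B offers 31.7324, keeping 68.2676.
Round 3 (country A proposes): country B can get 68.2676 next round, worth 0.98 × 68.2676 = 66.902248 now. Country A offers 66.902248 and keeps 100 − 66.902248 = 33.097752.
Round 2 (country B proposes): country A can get 33.097752 next round, worth 0.98 × 33.097752 = 32.43579696 now, so country B offers 32.43579696, keeping 67.56420304.
Round 1 (country A proposes): country B can get 67.56420304 next round, worth 0.98 × 67.56420304 = 66.2129189792 now; country A offers that and keeps 33.7870810208.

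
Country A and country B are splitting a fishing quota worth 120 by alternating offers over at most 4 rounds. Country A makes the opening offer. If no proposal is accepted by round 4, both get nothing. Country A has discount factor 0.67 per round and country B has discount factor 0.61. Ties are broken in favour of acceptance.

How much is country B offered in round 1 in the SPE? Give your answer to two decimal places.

Round 4 (country B proposes): rejection yields 0 for country A; country B offers 0 and keeps 120.
Round 3 (country A proposes): country B can get 120 next round, worth 0.61 × 120 = 73.2 now, so country A offers 73.2, keeping 46.8.
Round 2 (country B proposes): country A can get 46.8 next round, worth 0.67 × 46.8 = 31.356 now, so country B offers 31.356, keeping 88.644.
Round 1 (country A proposes): country B can get 88.644 next round, worth 0.61 × 88.644 = 54.07284 now. Country A offers 54.07284 and keeps 120 − 54.07284 = 65.92716.

54.07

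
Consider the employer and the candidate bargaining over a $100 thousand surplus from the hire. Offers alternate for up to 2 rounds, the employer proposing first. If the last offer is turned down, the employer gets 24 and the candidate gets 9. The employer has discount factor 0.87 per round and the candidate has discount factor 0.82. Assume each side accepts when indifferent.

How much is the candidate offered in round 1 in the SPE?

62.32

Work backward from the last round.
Round 2 (the candidate proposes): the employer gets 24 if talks fail, so the candidate offers 24 and keeps 76.
Round 1 (the employer proposes): the candidate can get 76 next round, worth 0.82 × 76 = 62.32 now, so the employer offers 62.32, keeping 37.68.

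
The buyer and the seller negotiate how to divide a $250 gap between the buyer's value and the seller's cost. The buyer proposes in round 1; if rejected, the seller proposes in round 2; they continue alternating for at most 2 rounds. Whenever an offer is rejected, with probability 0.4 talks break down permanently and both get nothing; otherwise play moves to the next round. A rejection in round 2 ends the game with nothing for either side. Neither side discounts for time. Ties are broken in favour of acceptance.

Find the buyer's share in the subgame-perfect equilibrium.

By backward induction:
Round 2 (the seller proposes): the buyer will accept anything ≥ 0, so the seller offers 0 and keeps 250.
Round 1 (the buyer proposes): rejecting gives the seller an expected 0.6 × 250 = 150; the buyer offers that and keeps 100.

100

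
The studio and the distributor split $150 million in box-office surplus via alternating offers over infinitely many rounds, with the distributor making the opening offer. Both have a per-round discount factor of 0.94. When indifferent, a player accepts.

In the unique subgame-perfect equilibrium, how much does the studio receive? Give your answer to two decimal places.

72.68

Let x be the distributor's share when the distributor proposes and y be the studio's share when the studio proposes.
The studio accepts iff offered ≥ 0.94·y, so x = 150 − 0.94y. Symmetrically y = 150 − 0.94x.
Substituting: x = 150 − 0.94(150 − 0.94x), giving x(1 − 0.94·0.94) = 150(1 − 0.94).
So x = 150 × 0.06 / 0.1164 ≈ 77.3196, and the studio receives 150 − x ≈ 72.6804.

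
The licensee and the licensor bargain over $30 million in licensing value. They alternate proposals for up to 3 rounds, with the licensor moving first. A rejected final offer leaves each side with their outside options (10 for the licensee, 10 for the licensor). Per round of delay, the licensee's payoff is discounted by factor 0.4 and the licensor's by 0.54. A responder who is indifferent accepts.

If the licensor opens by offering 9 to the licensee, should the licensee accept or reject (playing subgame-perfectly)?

Work out the licensee's continuation value if the offer is rejected.
Round 3 (the licensor proposes): the licensee gets 10 if talks fail, so the licensor offers 10 and keeps 20.
Round 2 (the licensee proposes): the licensor can get 20 next round, worth 0.54 × 20 = 10.8 now; the licensee offers that and keeps 19.2.
So by rejecting in round 1, the licensee gets 19.2 next round, worth 0.4 × 19.2 = 7.68 now.
Offer 9 ≥ 7.68, so the licensee accepts.

Accept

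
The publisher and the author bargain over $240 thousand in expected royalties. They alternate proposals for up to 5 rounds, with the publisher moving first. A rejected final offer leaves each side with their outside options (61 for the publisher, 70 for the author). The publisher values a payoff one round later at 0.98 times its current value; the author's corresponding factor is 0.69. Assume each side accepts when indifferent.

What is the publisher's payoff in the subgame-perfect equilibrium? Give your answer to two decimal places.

Round 5 (the publisher proposes): the author gets 70 if talks fail, so the publisher offers 70 and keeps 170.
Round 4 (the author proposes): the publisher can get 170 next round, worth 0.98 × 170 = 166.6 now; the author offers that and keeps 73.4.
Round 3 (the publisher proposes): the author can get 73.4 next round, worth 0.69 × 73.4 = 50.646 now; the publisher offers that and keeps 189.354.
Round 2 (the author proposes): the publisher can get 189.354 next round, worth 0.98 × 189.354 = 185.56692 now; the author offers that and keeps 54.43308.
Round 1 (the publisher proposes): the author can get 54.43308 next round, worth 0.69 × 54.43308 = 37.5588252 now, so the publisher offers 37.5588252, keeping 202.4411748.

202.44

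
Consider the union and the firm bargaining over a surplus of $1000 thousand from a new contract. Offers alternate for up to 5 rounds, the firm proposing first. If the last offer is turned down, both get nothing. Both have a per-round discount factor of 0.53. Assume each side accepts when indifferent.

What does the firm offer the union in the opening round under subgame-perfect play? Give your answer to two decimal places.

Round 5 (the firm proposes): rejection yields 0 for the union; the firm offers 0 and keeps 1000.
Round 4 (the union proposes): the firm can get 1000 next round, worth 0.53 × 1000 = 530 now, so the union offers 530, keeping 470.
Round 3 (the firm proposes): the union can get 470 next round, worth 0.53 × 470 = 249.1 now. The firm offers 249.1 and keeps 1000 − 249.1 = 750.9.
Round 2 (the union proposes): the firm can get 750.9 next round, worth 0.53 × 750.9 = 397.977 now, so the union offers 397.977, keeping 602.023.
Round 1 (the firm proposes): the union can get 602.023 next round, worth 0.53 × 602.023 = 319.07219 now. The firm offers 319.07219 and keeps 1000 − 319.07219 = 680.92781.

319.07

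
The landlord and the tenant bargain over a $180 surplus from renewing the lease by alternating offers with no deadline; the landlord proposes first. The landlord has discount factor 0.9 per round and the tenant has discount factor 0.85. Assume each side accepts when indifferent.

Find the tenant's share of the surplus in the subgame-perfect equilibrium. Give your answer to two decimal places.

Let x be the landlord's share when the landlord proposes and y be the tenant's share when the tenant proposes.
The tenant accepts iff offered ≥ 0.85·y, so x = 180 − 0.85y. Symmetrically y = 180 − 0.9x.
Substituting: x = 180 − 0.85(180 − 0.9x), giving x(1 − 0.9·0.85) = 180(1 − 0.85).
So x = 180 × 0.15 / 0.235 ≈ 114.8936, and the tenant receives 180 − x ≈ 65.1064.

65.11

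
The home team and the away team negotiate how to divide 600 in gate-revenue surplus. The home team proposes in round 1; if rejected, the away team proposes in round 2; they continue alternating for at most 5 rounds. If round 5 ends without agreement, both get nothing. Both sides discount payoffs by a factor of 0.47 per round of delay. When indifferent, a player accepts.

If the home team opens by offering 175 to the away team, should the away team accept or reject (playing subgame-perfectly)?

Work out the away team's continuation value if the offer is rejected.
Round 5 (the home team proposes): rejection yields 0 for the away team; the home team offers 0 and keeps 600.
Round 4 (the away team proposes): the home team can get 600 next round, worth 0.47 × 600 = 282 now; the away team offers that and keeps 318.
Round 3 (the home team proposes): the away team can get 318 next round, worth 0.47 × 318 = 149.46 now. The home team offers 149.46 and keeps 600 − 149.46 = 450.54.
Round 2 (the away team proposes): the home team can get 450.54 next round, worth 0.47 × 450.54 = 211.7538 now, so the away team offers 211.7538, keeping 388.2462.
So by rejecting in round 1, the away team gets 388.2462 next round, worth 0.47 × 388.2462 = 182.475714 now.
Offer 175 < 182.475714, so the away team rejects.

Reject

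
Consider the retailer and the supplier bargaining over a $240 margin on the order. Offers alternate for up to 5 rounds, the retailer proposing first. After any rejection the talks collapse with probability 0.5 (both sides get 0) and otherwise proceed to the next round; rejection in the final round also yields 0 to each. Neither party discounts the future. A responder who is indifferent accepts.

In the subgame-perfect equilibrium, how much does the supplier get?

75

Round 5 (the retailer proposes): rejection yields 0 for the supplier; the retailer offers 0 and keeps 240.
Round 4 (the supplier proposes): rejecting gives the retailer an expected 0.5 × 240 = 120; the supplier offers that and keeps 120.
Round 3 (the retailer proposes): rejecting gives the supplier an expected 0.5 × 120 = 60; the retailer offers that and keeps 180.
Round 2 (the supplier proposes): rejecting gives the retailer an expected 0.5 × 180 = 90. The supplier offers 90 and keeps 240 − 90 = 150.
Round 1 (the retailer proposes): rejecting gives the supplier an expected 0.5 × 150 = 75; the retailer offers that and keeps 165.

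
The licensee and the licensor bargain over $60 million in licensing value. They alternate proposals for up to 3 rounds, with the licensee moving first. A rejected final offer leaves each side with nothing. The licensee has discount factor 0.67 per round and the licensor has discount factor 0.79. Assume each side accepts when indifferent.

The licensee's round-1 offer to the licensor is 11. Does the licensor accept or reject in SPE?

Reject

Work out the licensor's continuation value if the offer is rejected.
Round 3 (the licensee proposes): rejection yields 0 for the licensor; the licensee offers 0 and keeps 60.
Round 2 (the licensor proposes): the licensee can get 60 next round, worth 0.67 × 60 = 40.2 now. The licensor offers 40.2 and keeps 60 − 40.2 = 19.8.
So by rejecting in round 1, the licensor gets 19.8 next round, worth 0.79 × 19.8 = 15.642 now.
Offer 11 < 15.642, so the licensor rejects.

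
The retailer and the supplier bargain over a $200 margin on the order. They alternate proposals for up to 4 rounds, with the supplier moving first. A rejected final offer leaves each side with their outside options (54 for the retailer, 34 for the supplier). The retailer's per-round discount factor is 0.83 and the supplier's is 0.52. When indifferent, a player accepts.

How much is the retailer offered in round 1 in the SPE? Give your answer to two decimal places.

Round 4 (the retailer proposes): the supplier gets 34 if talks fail, so the retailer offers 34 and keeps 166.
Round 3 (the supplier proposes): the retailer can get 166 next round, worth 0.83 × 166 = 137.78 now. The supplier offers 137.78 and keeps 200 − 137.78 = 62.22.
Round 2 (the retailer proposes): the supplier can get 62.22 next round, worth 0.52 × 62.22 = 32.3544 now; the retailer offers that and keeps 167.6456.
Round 1 (the supplier proposes): the retailer can get 167.6456 next round, worth 0.83 × 167.6456 = 139.145848 now. The supplier offers 139.145848 and keeps 200 − 139.145848 = 60.854152.

139.15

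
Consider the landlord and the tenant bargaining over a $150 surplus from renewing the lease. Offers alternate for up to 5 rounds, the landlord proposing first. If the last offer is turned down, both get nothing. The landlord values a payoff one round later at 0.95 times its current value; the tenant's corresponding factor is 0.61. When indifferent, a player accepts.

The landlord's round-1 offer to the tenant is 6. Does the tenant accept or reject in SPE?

Reject

Work out the tenant's continuation value if the offer is rejected.
Round 5 (the landlord proposes): the tenant will accept anything ≥ 0, so the landlord offers 0 and keeps 150.
Round 4 (the tenant proposes): the landlord can get 150 next round, worth 0.95 × 150 = 142.5 now. The tenant offers 142.5 and keeps 150 − 142.5 = 7.5.
Round 3 (the landlord proposes): the tenant can get 7.5 next round, worth 0.61 × 7.5 = 4.575 now. The landlord offers 4.575 and keeps 150 − 4.575 = 145.425.
Round 2 (the tenant proposes): the landlord can get 145.425 next round, worth 0.95 × 145.425 = 138.15375 now; the tenant offers that and keeps 11.84625.
So by rejecting in round 1, the tenant gets 11.84625 next round, worth 0.61 × 11.84625 = 7.2262125 now.
Offer 6 < 7.2262125, so the tenant rejects.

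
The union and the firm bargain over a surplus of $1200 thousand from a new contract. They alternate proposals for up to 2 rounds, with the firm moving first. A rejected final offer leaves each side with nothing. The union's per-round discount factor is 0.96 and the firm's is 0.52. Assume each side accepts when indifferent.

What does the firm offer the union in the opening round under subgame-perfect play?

1152

Work backward from the last round.
Round 2 (the union proposes): rejection yields 0 for the firm; the union offers 0 and keeps 1200.
Round 1 (the firm proposes): the union can get 1200 next round, worth 0.96 × 1200 = 1152 now; the firm offers that and keeps 48.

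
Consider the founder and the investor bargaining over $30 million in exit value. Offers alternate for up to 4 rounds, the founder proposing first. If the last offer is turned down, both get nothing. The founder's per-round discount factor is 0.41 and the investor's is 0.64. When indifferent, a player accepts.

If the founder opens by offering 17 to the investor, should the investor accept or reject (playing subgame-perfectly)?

Accept

Round 4 (the investor proposes): the founder will accept anything ≥ 0, so the investor offers 0 and keeps 30.
Round 3 (the founder proposes): the investor can get 30 next round, worth 0.64 × 30 = 19.2 now, so the founder offers 19.2, keeping 10.8.
Round 2 (the investor proposes): the founder can get 10.8 next round, worth 0.41 × 10.8 = 4.428 now, so the investor offers 4.428, keeping 25.572.
So by rejecting in round 1, the investor gets 25.572 next round, worth 0.64 × 25.572 = 16.36608 now.
Offer 17 ≥ 16.36608, so the investor accepts.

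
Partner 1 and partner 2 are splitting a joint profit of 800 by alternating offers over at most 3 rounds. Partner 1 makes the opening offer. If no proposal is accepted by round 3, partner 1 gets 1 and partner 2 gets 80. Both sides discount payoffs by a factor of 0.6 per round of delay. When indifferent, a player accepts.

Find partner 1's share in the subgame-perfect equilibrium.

Round 3 (partner 1 proposes): partner 2 gets 80 if talks fail, so partner 1 offers 80 and keeps 720.
Round 2 (partner 2 proposes): partner 1 can get 720 next round, worth 0.6 × 720 = 432 now, so partner 2 offers 432, keeping 368.
Round 1 (partner 1 proposes): partner 2 can get 368 next round, worth 0.6 × 368 = 220.8 now, so partner 1 offers 220.8, keeping 579.2.

579.2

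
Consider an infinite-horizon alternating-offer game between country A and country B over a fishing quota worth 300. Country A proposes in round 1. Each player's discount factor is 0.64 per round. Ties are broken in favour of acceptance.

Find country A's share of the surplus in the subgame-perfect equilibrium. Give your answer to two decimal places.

182.93

When country A proposes, country B accepts any offer worth at least 0.64 times what country B would get by proposing next round; and vice versa.
This gives x = 300 − 0.64y and y = 300 − 0.64x, where x and y are each side's share when it proposes.
Hence (1 − 0.64·0.64)x = 300(1 − 0.64), i.e. 0.5904·x = 108.
x ≈ 182.9268; country B's share is 300 − x ≈ 117.0732.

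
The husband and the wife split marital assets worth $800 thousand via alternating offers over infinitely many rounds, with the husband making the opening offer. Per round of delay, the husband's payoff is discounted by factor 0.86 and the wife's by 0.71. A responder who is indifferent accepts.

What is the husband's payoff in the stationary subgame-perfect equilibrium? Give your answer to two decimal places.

In a stationary SPE each proposer offers the other exactly their discounted continuation value.
If the husband keeps x when proposing and the wife keeps y when proposing, then x = 800 − 0.71y and y = 800 − 0.86x.
Solving: x = 800(1 − 0.71) / (1 − 0.86·0.71) = 232 / 0.3894 ≈ 595.7884.
The wife gets 800 − 595.7884 ≈ 204.2116.

595.79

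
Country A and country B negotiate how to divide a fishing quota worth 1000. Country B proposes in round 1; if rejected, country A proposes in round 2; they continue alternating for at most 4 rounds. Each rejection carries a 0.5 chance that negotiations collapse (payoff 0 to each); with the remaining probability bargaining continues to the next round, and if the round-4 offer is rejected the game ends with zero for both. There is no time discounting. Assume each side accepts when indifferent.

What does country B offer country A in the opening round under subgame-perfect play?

375

By backward induction:
Round 4 (country A proposes): country B will accept anything ≥ 0, so country A offers 0 and keeps 1000.
Round 3 (country B proposes): rejecting gives country A an expected 0.5 × 1000 = 500, so country B offers 500, keeping 500.
Round 2 (country A proposes): rejecting gives country B an expected 0.5 × 500 = 250; country A offers that and keeps 750.
Round 1 (country B proposes): rejecting gives country A an expected 0.5 × 750 = 375. Country B offers 375 and keeps 1000 − 375 = 625.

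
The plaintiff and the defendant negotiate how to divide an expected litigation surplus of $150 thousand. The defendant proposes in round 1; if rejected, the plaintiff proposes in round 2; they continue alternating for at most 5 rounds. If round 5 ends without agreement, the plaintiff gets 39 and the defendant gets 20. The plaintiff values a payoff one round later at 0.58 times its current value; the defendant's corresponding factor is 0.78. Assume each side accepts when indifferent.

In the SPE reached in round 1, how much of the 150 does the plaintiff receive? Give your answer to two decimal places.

35.78

Round 5 (the defendant proposes): the plaintiff gets 39 if talks fail, so the defendant offers 39 and keeps 111.
Round 4 (the plaintiff proposes): the defendant can get 111 next round, worth 0.78 × 111 = 86.58 now; the plaintiff offers that and keeps 63.42.
Round 3 (the defendant proposes): the plaintiff can get 63.42 next round, worth 0.58 × 63.42 = 36.7836 now; the defendant offers that and keeps 113.2164.
Round 2 (the plaintiff proposes): the defendant can get 113.2164 next round, worth 0.78 × 113.2164 = 88.308792 now; the plaintiff offers that and keeps 61.691208.
Round 1 (the defendant proposes): the plaintiff can get 61.691208 next round, worth 0.58 × 61.691208 = 35.78090064 now, so the defendant offers 35.78090064, keeping 114.21909936.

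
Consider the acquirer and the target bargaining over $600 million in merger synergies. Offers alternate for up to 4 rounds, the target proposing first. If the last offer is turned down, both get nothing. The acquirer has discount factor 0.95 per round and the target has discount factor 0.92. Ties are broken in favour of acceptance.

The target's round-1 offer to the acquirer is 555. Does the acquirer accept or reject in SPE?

Accept

Round 4 (the acquirer proposes): rejection yields 0 for the target; the acquirer offers 0 and keeps 600.
Round 3 (the target proposes): the acquirer can get 600 next round, worth 0.95 × 600 = 570 now. The target offers 570 and keeps 600 − 570 = 30.
Round 2 (the acquirer proposes): the target can get 30 next round, worth 0.92 × 30 = 27.6 now. The acquirer offers 27.6 and keeps 600 − 27.6 = 572.4.
So by rejecting in round 1, the acquirer gets 572.4 next round, worth 0.95 × 572.4 = 543.78 now.
Offer 555 ≥ 543.78, so the acquirer accepts.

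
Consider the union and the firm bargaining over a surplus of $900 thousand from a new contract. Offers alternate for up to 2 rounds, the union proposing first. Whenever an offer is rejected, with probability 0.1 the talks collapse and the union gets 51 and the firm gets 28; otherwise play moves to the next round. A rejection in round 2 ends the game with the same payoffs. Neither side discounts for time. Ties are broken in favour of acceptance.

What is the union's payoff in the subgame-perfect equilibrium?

Round 2 (the firm proposes): the union gets 51 if talks fail, so the firm offers 51 and keeps 849.
Round 1 (the union proposes): rejecting gives the firm an expected 0.9 × 849 + 0.1 × 28 = 766.9. The union offers 766.9 and keeps 900 − 766.9 = 133.1.

133.1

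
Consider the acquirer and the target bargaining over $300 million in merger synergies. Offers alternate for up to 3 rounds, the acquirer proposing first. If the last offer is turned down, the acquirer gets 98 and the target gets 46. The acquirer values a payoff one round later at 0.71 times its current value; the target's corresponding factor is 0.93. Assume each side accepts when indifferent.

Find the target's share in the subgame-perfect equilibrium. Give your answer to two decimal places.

Round 3 (the acquirer proposes): the target gets 46 if talks fail, so the acquirer offers 46 and keeps 254.
Round 2 (the target proposes): the acquirer can get 254 next round, worth 0.71 × 254 = 180.34 now, so the target offers 180.34, keeping 119.66.
Round 1 (the acquirer proposes): the target can get 119.66 next round, worth 0.93 × 119.66 = 111.2838 now; the acquirer offers that and keeps 188.7162.

111.28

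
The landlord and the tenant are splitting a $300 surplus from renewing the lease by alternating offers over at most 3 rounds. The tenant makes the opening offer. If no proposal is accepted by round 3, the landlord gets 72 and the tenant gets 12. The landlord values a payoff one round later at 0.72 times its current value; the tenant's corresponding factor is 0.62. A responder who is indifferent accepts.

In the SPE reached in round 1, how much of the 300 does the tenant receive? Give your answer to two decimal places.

Round 3 (the tenant proposes): the landlord gets 72 if talks fail, so the tenant offers 72 and keeps 228.
Round 2 (the landlord proposes): the tenant can get 228 next round, worth 0.62 × 228 = 141.36 now, so the landlord offers 141.36, keeping 158.64.
Round 1 (the tenant proposes): the landlord can get 158.64 next round, worth 0.72 × 158.64 = 114.2208 now, so the tenant offers 114.2208, keeping 185.7792.

185.78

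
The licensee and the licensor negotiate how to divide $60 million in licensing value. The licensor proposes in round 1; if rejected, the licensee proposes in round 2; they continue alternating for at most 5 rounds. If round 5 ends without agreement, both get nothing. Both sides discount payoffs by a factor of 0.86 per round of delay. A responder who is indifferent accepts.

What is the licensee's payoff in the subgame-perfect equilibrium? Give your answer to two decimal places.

12.57

Work backward from the last round.
Round 5 (the licensor proposes): the licensee will accept anything ≥ 0, so the licensor offers 0 and keeps 60.
Round 4 (the licensee proposes): the licensor can get 60 next round, worth 0.86 × 60 = 51.6 now; the licensee offers that and keeps 8.4.
Round 3 (the licensor proposes): the licensee can get 8.4 next round, worth 0.86 × 8.4 = 7.224 now; the licensor offers that and keeps 52.776.
Round 2 (the licensee proposes): the licensor can get 52.776 next round, worth 0.86 × 52.776 = 45.38736 now, so the licensee offers 45.38736, keeping 14.61264.
Round 1 (the licensor proposes): the licensee can get 14.61264 next round, worth 0.86 × 14.61264 = 12.5668704 now, so the licensor offers 12.5668704, keeping 47.4331296.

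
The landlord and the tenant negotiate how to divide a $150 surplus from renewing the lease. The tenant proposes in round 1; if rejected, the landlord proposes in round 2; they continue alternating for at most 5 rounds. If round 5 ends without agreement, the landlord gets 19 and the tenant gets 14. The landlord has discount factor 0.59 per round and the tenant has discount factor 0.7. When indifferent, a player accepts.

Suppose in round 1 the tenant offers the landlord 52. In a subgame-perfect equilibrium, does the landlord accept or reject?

Round 5 (the tenant proposes): the landlord gets 19 if talks fail, so the tenant offers 19 and keeps 131.
Round 4 (the landlord proposes): the tenant can get 131 next round, worth 0.7 × 131 = 91.7 now. The landlord offers 91.7 and keeps 150 − 91.7 = 58.3.
Round 3 (the tenant proposes): the landlord can get 58.3 next round, worth 0.59 × 58.3 = 34.397 now, so the tenant offers 34.397, keeping 115.603.
Round 2 (the landlord proposes): the tenant can get 115.603 next round, worth 0.7 × 115.603 = 80.9221 now. The landlord offers 80.9221 and keeps 150 − 80.9221 = 69.0779.
So by rejecting in round 1, the landlord gets 69.0779 next round, worth 0.59 × 69.0779 = 40.755961 now.
Offer 52 ≥ 40.755961, so the landlord accepts.

Accept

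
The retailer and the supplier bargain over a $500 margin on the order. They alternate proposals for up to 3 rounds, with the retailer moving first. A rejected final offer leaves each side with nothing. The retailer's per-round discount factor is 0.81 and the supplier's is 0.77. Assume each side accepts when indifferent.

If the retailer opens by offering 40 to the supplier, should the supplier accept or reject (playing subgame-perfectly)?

Work out the supplier's continuation value if the offer is rejected.
Round 3 (the retailer proposes): the supplier will accept anything ≥ 0, so the retailer offers 0 and keeps 500.
Round 2 (the supplier proposes): the retailer can get 500 next round, worth 0.81 × 500 = 405 now, so the supplier offers 405, keeping 95.
So by rejecting in round 1, the supplier gets 95 next round, worth 0.77 × 95 = 73.15 now.
Offer 40 < 73.15, so the supplier rejects.

Reject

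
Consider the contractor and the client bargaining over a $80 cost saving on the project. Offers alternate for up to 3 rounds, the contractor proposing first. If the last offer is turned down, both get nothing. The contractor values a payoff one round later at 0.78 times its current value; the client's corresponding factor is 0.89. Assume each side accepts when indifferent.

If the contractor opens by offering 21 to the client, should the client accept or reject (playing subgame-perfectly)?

Accept

Work out the client's continuation value if the offer is rejected.
Round 3 (the contractor proposes): the client will accept anything ≥ 0, so the contractor offers 0 and keeps 80.
Round 2 (the client proposes): the contractor can get 80 next round, worth 0.78 × 80 = 62.4 now; the client offers that and keeps 17.6.
So by rejecting in round 1, the client gets 17.6 next round, worth 0.89 × 17.6 = 15.664 now.
Offer 21 ≥ 15.664, so the client accepts.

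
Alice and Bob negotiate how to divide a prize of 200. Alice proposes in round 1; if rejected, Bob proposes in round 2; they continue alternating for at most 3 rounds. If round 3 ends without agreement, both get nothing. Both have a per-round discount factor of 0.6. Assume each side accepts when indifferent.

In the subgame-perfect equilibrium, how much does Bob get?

48

Work backward from the last round.
Round 3 (Alice proposes): Bob will accept anything ≥ 0, so Alice offers 0 and keeps 200.
Round 2 (Bob proposes): Alice can get 200 next round, worth 0.6 × 200 = 120 now, so Bob offers 120, keeping 80.
Round 1 (Alice proposes): Bob can get 80 next round, worth 0.6 × 80 = 48 now. Alice offers 48 and keeps 200 − 48 = 152.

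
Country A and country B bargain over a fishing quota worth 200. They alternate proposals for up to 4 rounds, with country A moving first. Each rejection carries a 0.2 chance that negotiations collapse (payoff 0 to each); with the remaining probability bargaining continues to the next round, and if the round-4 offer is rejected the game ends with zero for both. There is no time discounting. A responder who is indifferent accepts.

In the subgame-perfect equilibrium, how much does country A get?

By backward induction:
Round 4 (country B proposes): rejection yields 0 for country A; country B offers 0 and keeps 200.
Round 3 (country A proposes): rejecting gives country B an expected 0.8 × 200 = 160. Country A offers 160 and keeps 200 − 160 = 40.
Round 2 (country B proposes): rejecting gives country A an expected 0.8 × 40 = 32, so country B offers 32, keeping 168.
Round 1 (country A proposes): rejecting gives country B an expected 0.8 × 168 = 134.4. Country A offers 134.4 and keeps 200 − 134.4 = 65.6.

65.6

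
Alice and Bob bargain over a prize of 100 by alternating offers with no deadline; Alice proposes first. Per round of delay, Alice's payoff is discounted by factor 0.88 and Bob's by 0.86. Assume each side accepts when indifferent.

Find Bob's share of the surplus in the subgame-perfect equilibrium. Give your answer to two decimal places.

In a stationary SPE each proposer offers the other exactly their discounted continuation value.
If Alice keeps x when proposing and Bob keeps y when proposing, then x = 100 − 0.86y and y = 100 − 0.88x.
Solving: x = 100(1 − 0.86) / (1 − 0.88·0.86) = 14 / 0.2432 ≈ 57.5658.
Bob gets 100 − 57.5658 ≈ 42.4342.

42.43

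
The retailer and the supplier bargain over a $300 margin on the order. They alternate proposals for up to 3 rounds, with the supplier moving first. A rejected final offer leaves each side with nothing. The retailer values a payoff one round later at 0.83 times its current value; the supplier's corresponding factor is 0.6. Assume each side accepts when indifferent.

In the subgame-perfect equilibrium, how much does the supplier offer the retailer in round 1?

99.6

Work backward from the last round.
Round 3 (the supplier proposes): rejection yields 0 for the retailer; the supplier offers 0 and keeps 300.
Round 2 (the retailer proposes): the supplier can get 300 next round, worth 0.6 × 300 = 180 now, so the retailer offers 180, keeping 120.
Round 1 (the supplier proposes): the retailer can get 120 next round, worth 0.83 × 120 = 99.6 now. The supplier offers 99.6 and keeps 300 − 99.6 = 200.4.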